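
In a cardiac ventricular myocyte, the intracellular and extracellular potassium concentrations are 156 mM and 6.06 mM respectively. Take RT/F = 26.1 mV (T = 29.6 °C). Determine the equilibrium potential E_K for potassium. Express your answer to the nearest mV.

E = (26.1/z) · ln([K⁺]_out/[K⁺]_in) with z = +1.
= (26.1/1) · ln(6.06/156) = 26.10 · ln(0.03885)
= 26.10 · (-3.2481) = -84.78 mV

-85 mV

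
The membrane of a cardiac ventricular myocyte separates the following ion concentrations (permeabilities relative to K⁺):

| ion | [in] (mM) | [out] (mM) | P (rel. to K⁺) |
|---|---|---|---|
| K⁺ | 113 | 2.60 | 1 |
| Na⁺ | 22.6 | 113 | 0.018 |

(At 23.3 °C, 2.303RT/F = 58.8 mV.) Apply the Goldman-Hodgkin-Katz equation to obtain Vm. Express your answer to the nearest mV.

-82 mV

Vm = 58.8 · log₁₀[(Σ P·[cation]ₒ + Σ P·[anion]ᵢ) / (Σ P·[cation]ᵢ + Σ P·[anion]ₒ)]
Numerator = 1×2.60 + 0.018×113 = 4.634
Denominator = 1×113 + 0.018×22.6 = 113.4
Vm = 58.8 · log₁₀(0.040862) = 58.8 × (-1.3887) = -81.65 mV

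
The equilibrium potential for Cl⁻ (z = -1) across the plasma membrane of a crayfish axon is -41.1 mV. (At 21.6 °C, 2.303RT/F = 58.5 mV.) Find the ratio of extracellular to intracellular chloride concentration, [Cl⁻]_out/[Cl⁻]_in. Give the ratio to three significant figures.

log₁₀([out]/[in]) = E·z/(58.5) = -41.1 × -1 / 58.5 = 0.7026
[out]/[in] = 10^(0.7026) = 5.042

5.04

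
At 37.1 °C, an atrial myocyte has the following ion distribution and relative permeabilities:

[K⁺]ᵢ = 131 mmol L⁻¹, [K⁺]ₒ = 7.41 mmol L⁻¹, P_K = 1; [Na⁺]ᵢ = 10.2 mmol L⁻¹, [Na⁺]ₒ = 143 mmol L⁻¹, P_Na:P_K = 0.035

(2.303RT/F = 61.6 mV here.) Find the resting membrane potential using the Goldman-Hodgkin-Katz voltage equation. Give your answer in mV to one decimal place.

-63.1 mV

Vm = 61.6 · log₁₀[(Σ P·[cation]ₒ + Σ P·[anion]ᵢ) / (Σ P·[cation]ᵢ + Σ P·[anion]ₒ)]
Numerator = 1×7.41 + 0.035×143 = 12.42
Denominator = 1×131 + 0.035×10.2 = 131.4
Vm = 61.6 · log₁₀(0.094513) = 61.6 × (-1.0245) = -63.11 mV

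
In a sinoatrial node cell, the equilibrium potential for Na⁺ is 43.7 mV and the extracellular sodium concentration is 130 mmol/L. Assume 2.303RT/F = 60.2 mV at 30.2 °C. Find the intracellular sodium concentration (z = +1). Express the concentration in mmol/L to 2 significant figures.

Nernst: E = (60.2/1) · log₁₀([out]/[in]), so log₁₀([out]/[in]) = 43.7 × 1 / 60.2 = 0.7259.
[out]/[in] = 10^(0.7259) = 5.32.
[in] = 130 / 5.32 = 24.44 mmol/L.

24 mmol/L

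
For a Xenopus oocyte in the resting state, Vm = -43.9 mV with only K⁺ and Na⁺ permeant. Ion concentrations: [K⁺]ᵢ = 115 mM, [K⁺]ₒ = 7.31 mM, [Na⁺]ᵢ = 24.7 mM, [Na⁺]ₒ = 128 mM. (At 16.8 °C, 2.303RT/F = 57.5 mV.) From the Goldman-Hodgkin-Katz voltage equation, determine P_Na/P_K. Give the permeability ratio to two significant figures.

0.10

Let α = P_Na/P_K. GHK: Vm = 57.5·log₁₀[(Kₒ + α·Naₒ)/(Kᵢ + α·Naᵢ)].
10^(Vm/57.5) = 10^(-43.9/57.5) = 0.17239
So 0.17239·(Kᵢ + α·Naᵢ) = Kₒ + α·Naₒ → α = (0.17239·115.0 − 7.31) / (128.0 − 0.17239·24.7)
α = (19.83 − 7.31) / (128.0 − 4.258) = 12.52/123.7 = 0.1011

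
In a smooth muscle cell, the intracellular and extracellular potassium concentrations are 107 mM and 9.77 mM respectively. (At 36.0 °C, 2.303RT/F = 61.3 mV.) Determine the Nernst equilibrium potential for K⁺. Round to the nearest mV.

-64 mV

E = (61.3/z) · log₁₀([K⁺]_out/[K⁺]_in) with z = +1.
= (61.3/1) · log₁₀(9.77/107) = 61.30 · log₁₀(0.09131)
= 61.30 · (-1.0395) = -63.72 mV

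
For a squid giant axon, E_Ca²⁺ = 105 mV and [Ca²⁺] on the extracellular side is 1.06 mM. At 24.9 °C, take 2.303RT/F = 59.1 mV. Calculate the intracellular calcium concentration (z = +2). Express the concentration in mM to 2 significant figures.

0.00030 mM

Nernst: E = (59.1/2) · log₁₀([out]/[in]), so log₁₀([out]/[in]) = 105.0 × 2 / 59.1 = 3.5533.
[out]/[in] = 10^(3.5533) = 3575.
[in] = 1.06 / 3575 = 0.0002965 mM.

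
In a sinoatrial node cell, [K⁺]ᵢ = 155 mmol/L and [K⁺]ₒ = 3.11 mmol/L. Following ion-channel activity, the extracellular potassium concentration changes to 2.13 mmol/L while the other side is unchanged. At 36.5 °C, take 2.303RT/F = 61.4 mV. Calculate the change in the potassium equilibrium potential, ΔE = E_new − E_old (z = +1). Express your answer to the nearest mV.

-10 mV

E_old = (61.4/1)·log₁₀(3.11/155) = -104.23 mV
E_new = (61.4/1)·log₁₀(2.13/155) = -114.32 mV
ΔE = -114.32 − (-104.23) = -10.09 mV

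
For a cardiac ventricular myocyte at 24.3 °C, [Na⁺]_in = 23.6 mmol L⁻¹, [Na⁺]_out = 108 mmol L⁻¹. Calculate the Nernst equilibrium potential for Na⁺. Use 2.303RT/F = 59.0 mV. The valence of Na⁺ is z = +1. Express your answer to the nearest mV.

E = (59.0/z) · log₁₀([Na⁺]_out/[Na⁺]_in) with z = +1.
= (59.0/1) · log₁₀(108/23.6) = 59.00 · log₁₀(4.576)
= 59.00 · (0.6605) = 38.97 mV

39 mV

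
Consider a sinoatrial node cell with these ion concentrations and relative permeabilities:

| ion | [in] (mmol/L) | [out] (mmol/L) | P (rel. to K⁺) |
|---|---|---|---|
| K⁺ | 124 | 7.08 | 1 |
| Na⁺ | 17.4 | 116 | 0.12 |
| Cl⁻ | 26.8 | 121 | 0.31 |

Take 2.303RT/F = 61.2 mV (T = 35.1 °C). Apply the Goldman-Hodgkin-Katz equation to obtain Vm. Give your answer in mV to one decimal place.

-45.7 mV

Vm = 61.2 · log₁₀[(Σ P·[cation]ₒ + Σ P·[anion]ᵢ) / (Σ P·[cation]ᵢ + Σ P·[anion]ₒ)]
Numerator = 1×7.08 + 0.12×116 + 0.31×26.8 = 29.31
Denominator = 1×124 + 0.12×17.4 + 0.31×121 = 163.6
Vm = 61.2 · log₁₀(0.17915) = 61.2 × (-0.7468) = -45.70 mV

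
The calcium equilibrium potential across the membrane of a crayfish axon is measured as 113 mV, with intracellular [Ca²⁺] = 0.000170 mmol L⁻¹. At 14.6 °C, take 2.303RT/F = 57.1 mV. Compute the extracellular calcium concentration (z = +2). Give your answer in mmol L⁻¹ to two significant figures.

Nernst: E = (57.1/2) · log₁₀([out]/[in]), so log₁₀([out]/[in]) = 113.0 × 2 / 57.1 = 3.9580.
[out]/[in] = 10^(3.9580) = 9078.
[out] = 9078 × 0.000170 = 1.543 mmol L⁻¹.

1.5 mmol L⁻¹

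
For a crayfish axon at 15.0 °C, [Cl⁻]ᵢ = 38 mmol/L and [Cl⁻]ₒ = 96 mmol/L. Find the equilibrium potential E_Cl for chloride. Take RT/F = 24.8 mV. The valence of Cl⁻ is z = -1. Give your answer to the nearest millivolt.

E = (24.8/z) · ln([Cl⁻]_out/[Cl⁻]_in) with z = -1.
For an anion, dividing by z = -1 reverses the sign.
= (24.8/-1) · ln(96/38) = -24.80 · ln(2.526)
= -24.80 · (0.9268) = -22.98 mV

-23 mV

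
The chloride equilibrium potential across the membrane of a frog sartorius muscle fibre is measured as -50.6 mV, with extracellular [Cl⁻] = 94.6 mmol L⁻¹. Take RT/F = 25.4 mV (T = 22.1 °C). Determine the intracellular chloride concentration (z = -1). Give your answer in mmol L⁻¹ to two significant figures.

Nernst: E = (25.4/-1) · ln([out]/[in]), so ln([out]/[in]) = -50.6 × -1 / 25.4 = 1.9921.
[out]/[in] = e^(1.9921) = 7.331.
[in] = 94.6 / 7.331 = 12.9 mmol L⁻¹.

13 mmol L⁻¹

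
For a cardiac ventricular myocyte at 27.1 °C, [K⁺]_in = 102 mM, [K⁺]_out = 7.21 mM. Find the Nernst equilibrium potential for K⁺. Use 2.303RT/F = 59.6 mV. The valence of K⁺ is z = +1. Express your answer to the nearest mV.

E = (59.6/z) · log₁₀([K⁺]_out/[K⁺]_in) with z = +1.
= (59.6/1) · log₁₀(7.21/102) = 59.60 · log₁₀(0.07069)
= 59.60 · (-1.1507) = -68.58 mV

-69 mV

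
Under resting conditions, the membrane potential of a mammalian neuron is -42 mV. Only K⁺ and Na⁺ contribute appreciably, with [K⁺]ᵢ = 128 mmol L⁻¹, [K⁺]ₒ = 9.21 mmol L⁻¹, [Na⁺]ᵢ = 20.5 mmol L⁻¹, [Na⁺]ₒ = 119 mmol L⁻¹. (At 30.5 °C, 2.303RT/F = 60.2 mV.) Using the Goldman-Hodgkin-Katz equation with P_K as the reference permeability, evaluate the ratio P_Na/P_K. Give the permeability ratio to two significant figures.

Let α = P_Na/P_K. GHK: Vm = 60.2·log₁₀[(Kₒ + α·Naₒ)/(Kᵢ + α·Naᵢ)].
10^(Vm/60.2) = 10^(-42.0/60.2) = 0.2006
So 0.2006·(Kᵢ + α·Naᵢ) = Kₒ + α·Naₒ → α = (0.2006·128.0 − 9.21) / (119.0 − 0.2006·20.5)
α = (25.68 − 9.21) / (119.0 − 4.112) = 16.47/114.9 = 0.1433

0.14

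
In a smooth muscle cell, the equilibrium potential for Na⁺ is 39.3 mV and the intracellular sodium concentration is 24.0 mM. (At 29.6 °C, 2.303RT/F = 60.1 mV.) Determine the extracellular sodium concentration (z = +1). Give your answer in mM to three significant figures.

Nernst: E = (60.1/1) · log₁₀([out]/[in]), so log₁₀([out]/[in]) = 39.3 × 1 / 60.1 = 0.6539.
[out]/[in] = 10^(0.6539) = 4.507.
[out] = 4.507 × 24.0 = 108.2 mM.

108 mM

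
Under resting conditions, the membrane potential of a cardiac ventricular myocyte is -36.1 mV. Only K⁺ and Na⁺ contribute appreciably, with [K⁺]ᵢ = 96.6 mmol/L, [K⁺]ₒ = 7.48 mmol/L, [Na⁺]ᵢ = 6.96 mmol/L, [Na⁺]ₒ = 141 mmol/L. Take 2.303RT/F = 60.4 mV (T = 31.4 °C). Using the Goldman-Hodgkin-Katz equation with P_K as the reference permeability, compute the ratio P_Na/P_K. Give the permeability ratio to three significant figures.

0.121

Let α = P_Na/P_K. GHK: Vm = 60.4·log₁₀[(Kₒ + α·Naₒ)/(Kᵢ + α·Naᵢ)].
10^(Vm/60.4) = 10^(-36.1/60.4) = 0.25253
So 0.25253·(Kᵢ + α·Naᵢ) = Kₒ + α·Naₒ → α = (0.25253·96.6 − 7.48) / (141.0 − 0.25253·6.96)
α = (24.39 − 7.48) / (141.0 − 1.758) = 16.91/139.2 = 0.1215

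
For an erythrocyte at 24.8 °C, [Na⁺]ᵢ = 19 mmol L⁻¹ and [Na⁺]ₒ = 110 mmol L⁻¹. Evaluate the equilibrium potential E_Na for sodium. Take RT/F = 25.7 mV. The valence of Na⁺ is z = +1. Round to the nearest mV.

45 mV

E = (25.7/z) · ln([Na⁺]_out/[Na⁺]_in) with z = +1.
= (25.7/1) · ln(110/19) = 25.70 · ln(5.789)
= 25.70 · (1.7560) = 45.13 mV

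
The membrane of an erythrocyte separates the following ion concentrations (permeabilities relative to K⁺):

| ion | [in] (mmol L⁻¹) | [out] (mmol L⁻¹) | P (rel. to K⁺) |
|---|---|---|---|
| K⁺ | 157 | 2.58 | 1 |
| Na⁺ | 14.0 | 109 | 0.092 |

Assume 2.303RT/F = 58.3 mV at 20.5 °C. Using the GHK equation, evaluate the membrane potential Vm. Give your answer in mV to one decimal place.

Vm = 58.3 · log₁₀[(Σ P·[cation]ₒ + Σ P·[anion]ᵢ) / (Σ P·[cation]ᵢ + Σ P·[anion]ₒ)]
Numerator = 1×2.58 + 0.092×109 = 12.61
Denominator = 1×157 + 0.092×14.0 = 158.3
Vm = 58.3 · log₁₀(0.079652) = 58.3 × (-1.0988) = -64.06 mV

-64.1 mV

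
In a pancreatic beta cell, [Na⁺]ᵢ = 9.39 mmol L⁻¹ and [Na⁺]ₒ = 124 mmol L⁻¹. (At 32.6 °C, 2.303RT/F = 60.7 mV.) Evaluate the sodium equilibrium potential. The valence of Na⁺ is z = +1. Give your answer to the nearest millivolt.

68 mV

E = (60.7/z) · log₁₀([Na⁺]_out/[Na⁺]_in) with z = +1.
= (60.7/1) · log₁₀(124/9.39) = 60.70 · log₁₀(13.21)
= 60.70 · (1.1208) = 68.03 mV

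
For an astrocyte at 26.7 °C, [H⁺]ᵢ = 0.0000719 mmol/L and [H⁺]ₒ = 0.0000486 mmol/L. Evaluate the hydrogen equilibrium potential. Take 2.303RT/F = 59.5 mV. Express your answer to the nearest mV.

E = (59.5/z) · log₁₀([H⁺]_out/[H⁺]_in) with z = +1.
= (59.5/1) · log₁₀(0.0000486/0.0000719) = 59.50 · log₁₀(0.6759)
= 59.50 · (-0.1701) = -10.12 mV

-10 mV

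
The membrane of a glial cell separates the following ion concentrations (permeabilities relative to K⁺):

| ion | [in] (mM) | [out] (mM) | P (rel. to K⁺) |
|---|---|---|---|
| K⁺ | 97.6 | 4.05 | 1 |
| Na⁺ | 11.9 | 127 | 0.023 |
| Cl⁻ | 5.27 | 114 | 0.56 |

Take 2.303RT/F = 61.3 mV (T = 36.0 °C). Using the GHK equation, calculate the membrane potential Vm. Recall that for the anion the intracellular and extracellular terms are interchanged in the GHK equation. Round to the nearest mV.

-74 mV

Vm = 61.3 · log₁₀[(Σ P·[cation]ₒ + Σ P·[anion]ᵢ) / (Σ P·[cation]ᵢ + Σ P·[anion]ₒ)]
Numerator = 1×4.05 + 0.023×127 + 0.56×5.27 = 9.922
Denominator = 1×97.6 + 0.023×11.9 + 0.56×114 = 161.7
Vm = 61.3 · log₁₀(0.061357) = 61.3 × (-1.2121) = -74.30 mV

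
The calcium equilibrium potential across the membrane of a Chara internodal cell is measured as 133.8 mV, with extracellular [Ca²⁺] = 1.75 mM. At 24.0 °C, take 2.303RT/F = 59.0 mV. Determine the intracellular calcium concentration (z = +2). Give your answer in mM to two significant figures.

0.000051 mM

Nernst: E = (59.0/2) · log₁₀([out]/[in]), so log₁₀([out]/[in]) = 133.8 × 2 / 59.0 = 4.5356.
[out]/[in] = 10^(4.5356) = 3.432e+04.
[in] = 1.75 / 3.432e+04 = 5.099e-05 mM.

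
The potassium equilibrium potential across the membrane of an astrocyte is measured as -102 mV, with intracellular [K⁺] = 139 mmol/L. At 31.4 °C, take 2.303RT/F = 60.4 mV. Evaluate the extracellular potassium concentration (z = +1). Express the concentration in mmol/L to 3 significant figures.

Nernst: E = (60.4/1) · log₁₀([out]/[in]), so log₁₀([out]/[in]) = -102.0 × 1 / 60.4 = -1.6887.
[out]/[in] = 10^(-1.6887) = 0.02048.
[out] = 0.02048 × 139 = 2.846 mmol/L.

2.85 mmol/L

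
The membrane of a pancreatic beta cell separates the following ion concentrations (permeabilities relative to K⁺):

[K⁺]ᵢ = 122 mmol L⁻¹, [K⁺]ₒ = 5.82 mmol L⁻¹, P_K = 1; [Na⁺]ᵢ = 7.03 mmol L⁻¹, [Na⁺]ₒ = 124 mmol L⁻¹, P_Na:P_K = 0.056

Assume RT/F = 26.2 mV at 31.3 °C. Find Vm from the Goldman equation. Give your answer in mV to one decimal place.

Vm = 26.2 · ln[(Σ P·[cation]ₒ + Σ P·[anion]ᵢ) / (Σ P·[cation]ᵢ + Σ P·[anion]ₒ)]
Numerator = 1×5.82 + 0.056×124 = 12.76
Denominator = 1×122 + 0.056×7.03 = 122.4
Vm = 26.2 · ln(0.10429) = 26.2 × (-2.2606) = -59.23 mV

-59.2 mV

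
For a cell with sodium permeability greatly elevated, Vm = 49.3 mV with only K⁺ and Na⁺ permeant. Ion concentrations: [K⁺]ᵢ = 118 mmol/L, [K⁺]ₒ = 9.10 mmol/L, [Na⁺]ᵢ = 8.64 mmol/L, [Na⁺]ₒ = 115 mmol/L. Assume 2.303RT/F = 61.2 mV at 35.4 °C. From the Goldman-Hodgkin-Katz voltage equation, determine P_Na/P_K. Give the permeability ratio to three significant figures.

12.5

Let α = P_Na/P_K. GHK: Vm = 61.2·log₁₀[(Kₒ + α·Naₒ)/(Kᵢ + α·Naᵢ)].
10^(Vm/61.2) = 10^(49.3/61.2) = 6.3908
So 6.3908·(Kᵢ + α·Naᵢ) = Kₒ + α·Naₒ → α = (6.3908·118.0 − 9.1) / (115.0 − 6.3908·8.64)
α = (754.1 − 9.1) / (115.0 − 55.22) = 745/59.78 = 12.46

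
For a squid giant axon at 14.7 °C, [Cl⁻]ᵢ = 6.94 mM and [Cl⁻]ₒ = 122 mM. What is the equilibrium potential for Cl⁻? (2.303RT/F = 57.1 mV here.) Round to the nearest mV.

-71 mV

E = (57.1/z) · log₁₀([Cl⁻]_out/[Cl⁻]_in) with z = -1.
For an anion, dividing by z = -1 reverses the sign.
= (57.1/-1) · log₁₀(122/6.94) = -57.10 · log₁₀(17.58)
= -57.10 · (1.2450) = -71.09 mV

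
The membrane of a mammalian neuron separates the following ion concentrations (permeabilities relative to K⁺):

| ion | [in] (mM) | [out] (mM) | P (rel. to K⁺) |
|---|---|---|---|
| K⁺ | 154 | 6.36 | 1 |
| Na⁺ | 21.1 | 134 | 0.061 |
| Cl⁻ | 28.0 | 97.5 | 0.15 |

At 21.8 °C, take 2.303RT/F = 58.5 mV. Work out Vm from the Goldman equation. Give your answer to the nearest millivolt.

Vm = 58.5 · log₁₀[(Σ P·[cation]ₒ + Σ P·[anion]ᵢ) / (Σ P·[cation]ᵢ + Σ P·[anion]ₒ)]
Numerator = 1×6.36 + 0.061×134 + 0.15×28.0 = 18.73
Denominator = 1×154 + 0.061×21.1 + 0.15×97.5 = 169.9
Vm = 58.5 · log₁₀(0.11026) = 58.5 × (-0.9576) = -56.02 mV

-56 mV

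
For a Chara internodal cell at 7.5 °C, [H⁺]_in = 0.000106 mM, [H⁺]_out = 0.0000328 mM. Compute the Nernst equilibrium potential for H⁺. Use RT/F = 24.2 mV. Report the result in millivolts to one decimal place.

-28.4 mV

E = (24.2/z) · ln([H⁺]_out/[H⁺]_in) with z = +1.
= (24.2/1) · ln(0.0000328/0.000106) = 24.20 · ln(0.3094)
= 24.20 · (-1.1730) = -28.39 mV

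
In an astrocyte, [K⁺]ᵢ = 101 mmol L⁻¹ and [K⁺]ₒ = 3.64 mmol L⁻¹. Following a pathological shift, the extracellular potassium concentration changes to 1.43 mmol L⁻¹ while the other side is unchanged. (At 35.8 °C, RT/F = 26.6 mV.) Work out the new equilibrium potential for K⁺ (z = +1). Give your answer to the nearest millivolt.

-113 mV

After the shift: [K⁺]_out = 1.43, [K⁺]_in = 101 mmol L⁻¹.
E_new = (26.6/1)·ln(1.43/101) = 26.60 · (-4.2574) = -113.25 mV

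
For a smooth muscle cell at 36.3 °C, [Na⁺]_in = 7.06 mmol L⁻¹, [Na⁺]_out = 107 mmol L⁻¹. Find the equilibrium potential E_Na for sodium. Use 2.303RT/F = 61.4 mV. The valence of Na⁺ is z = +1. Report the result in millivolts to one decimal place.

72.5 mV

E = (61.4/z) · log₁₀([Na⁺]_out/[Na⁺]_in) with z = +1.
= (61.4/1) · log₁₀(107/7.06) = 61.40 · log₁₀(15.16)
= 61.40 · (1.1806) = 72.49 mV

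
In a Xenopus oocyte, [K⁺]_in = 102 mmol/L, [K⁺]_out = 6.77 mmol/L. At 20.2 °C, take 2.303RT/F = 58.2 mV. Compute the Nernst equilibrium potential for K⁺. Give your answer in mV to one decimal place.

-68.6 mV

E = (58.2/z) · log₁₀([K⁺]_out/[K⁺]_in) with z = +1.
= (58.2/1) · log₁₀(6.77/102) = 58.20 · log₁₀(0.06637)
= 58.20 · (-1.1780) = -68.56 mV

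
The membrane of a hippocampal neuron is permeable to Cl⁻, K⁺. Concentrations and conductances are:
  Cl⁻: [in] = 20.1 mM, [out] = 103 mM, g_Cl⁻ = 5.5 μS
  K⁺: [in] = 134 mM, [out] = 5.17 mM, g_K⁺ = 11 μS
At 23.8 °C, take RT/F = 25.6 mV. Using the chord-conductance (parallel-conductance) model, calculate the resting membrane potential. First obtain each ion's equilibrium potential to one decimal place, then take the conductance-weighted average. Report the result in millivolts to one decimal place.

E_Cl⁻ = (25.6/-1)·ln(103/20.1) = -41.8 mV
E_K⁺ = (25.6/1)·ln(5.17/134) = -83.3 mV
Vm = (Σ gᵢEᵢ)/(Σ gᵢ) = (5.5·-41.8 + 11·-83.3) / (5.5 + 11)
= -1146.20 / 16.5 = -69.47 mV

-69.5 mV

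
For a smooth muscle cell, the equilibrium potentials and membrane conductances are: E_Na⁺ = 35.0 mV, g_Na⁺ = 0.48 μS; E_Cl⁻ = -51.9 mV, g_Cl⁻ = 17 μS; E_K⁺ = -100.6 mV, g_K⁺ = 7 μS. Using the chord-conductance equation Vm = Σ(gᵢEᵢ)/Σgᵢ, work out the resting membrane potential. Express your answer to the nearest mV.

Σ gᵢEᵢ = 0.48·(35.0) + 17·(-51.9) + 7·(-100.6) = -1569.70
Σ gᵢ = 0.48 + 17 + 7 = 24.48
Vm = -1569.70 / 24.48 = -64.12 mV

-64 mV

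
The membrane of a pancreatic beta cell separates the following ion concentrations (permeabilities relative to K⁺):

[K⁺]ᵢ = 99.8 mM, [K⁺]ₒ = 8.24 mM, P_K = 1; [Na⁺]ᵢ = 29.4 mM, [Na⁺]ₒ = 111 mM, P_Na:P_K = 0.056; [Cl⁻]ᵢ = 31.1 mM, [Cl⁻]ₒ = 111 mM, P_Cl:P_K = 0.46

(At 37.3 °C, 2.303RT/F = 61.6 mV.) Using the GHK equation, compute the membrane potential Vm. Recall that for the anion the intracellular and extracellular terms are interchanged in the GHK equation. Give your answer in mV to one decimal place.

Vm = 61.6 · log₁₀[(Σ P·[cation]ₒ + Σ P·[anion]ᵢ) / (Σ P·[cation]ᵢ + Σ P·[anion]ₒ)]
Numerator = 1×8.24 + 0.056×111 + 0.46×31.1 = 28.76
Denominator = 1×99.8 + 0.056×29.4 + 0.46×111 = 152.5
Vm = 61.6 · log₁₀(0.1886) = 61.6 × (-0.7245) = -44.63 mV

-44.6 mV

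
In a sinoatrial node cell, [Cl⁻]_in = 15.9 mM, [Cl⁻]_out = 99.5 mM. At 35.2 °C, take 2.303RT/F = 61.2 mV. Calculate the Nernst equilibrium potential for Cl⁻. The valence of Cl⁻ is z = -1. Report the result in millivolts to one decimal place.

-48.7 mV

E = (61.2/z) · log₁₀([Cl⁻]_out/[Cl⁻]_in) with z = -1.
For an anion, dividing by z = -1 reverses the sign.
= (61.2/-1) · log₁₀(99.5/15.9) = -61.20 · log₁₀(6.258)
= -61.20 · (0.7964) = -48.74 mV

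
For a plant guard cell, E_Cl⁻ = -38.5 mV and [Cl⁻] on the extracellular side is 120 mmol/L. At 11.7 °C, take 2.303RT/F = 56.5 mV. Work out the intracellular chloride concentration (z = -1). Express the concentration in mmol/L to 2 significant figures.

Nernst: E = (56.5/-1) · log₁₀([out]/[in]), so log₁₀([out]/[in]) = -38.5 × -1 / 56.5 = 0.6814.
[out]/[in] = 10^(0.6814) = 4.802.
[in] = 120 / 4.802 = 24.99 mmol/L.

25 mmol/L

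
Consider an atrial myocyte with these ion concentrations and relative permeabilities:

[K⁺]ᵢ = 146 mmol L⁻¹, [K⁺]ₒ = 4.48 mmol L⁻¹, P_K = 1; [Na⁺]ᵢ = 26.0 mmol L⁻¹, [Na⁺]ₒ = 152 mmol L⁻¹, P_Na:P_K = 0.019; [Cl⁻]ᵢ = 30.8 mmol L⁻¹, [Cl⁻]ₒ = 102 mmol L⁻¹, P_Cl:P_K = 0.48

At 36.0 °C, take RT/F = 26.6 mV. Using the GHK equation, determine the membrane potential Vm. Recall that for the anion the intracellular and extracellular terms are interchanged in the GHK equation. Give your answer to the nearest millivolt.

Vm = 26.6 · ln[(Σ P·[cation]ₒ + Σ P·[anion]ᵢ) / (Σ P·[cation]ᵢ + Σ P·[anion]ₒ)]
Numerator = 1×4.48 + 0.019×152 + 0.48×30.8 = 22.15
Denominator = 1×146 + 0.019×26.0 + 0.48×102 = 195.5
Vm = 26.6 · ln(0.11334) = 26.6 × (-2.1774) = -57.92 mV

-58 mV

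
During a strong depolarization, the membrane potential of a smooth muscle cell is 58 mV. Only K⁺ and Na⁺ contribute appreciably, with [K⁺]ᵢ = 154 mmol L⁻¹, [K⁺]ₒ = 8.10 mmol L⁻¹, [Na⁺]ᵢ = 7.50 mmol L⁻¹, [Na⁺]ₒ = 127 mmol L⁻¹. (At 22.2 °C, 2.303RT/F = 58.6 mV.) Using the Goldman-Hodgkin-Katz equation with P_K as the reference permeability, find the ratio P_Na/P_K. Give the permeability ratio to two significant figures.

28

Let α = P_Na/P_K. GHK: Vm = 58.6·log₁₀[(Kₒ + α·Naₒ)/(Kᵢ + α·Naᵢ)].
10^(Vm/58.6) = 10^(58.0/58.6) = 9.767
So 9.767·(Kᵢ + α·Naᵢ) = Kₒ + α·Naₒ → α = (9.767·154.0 − 8.1) / (127.0 − 9.767·7.5)
α = (1504 − 8.1) / (127.0 − 73.25) = 1496/53.75 = 27.83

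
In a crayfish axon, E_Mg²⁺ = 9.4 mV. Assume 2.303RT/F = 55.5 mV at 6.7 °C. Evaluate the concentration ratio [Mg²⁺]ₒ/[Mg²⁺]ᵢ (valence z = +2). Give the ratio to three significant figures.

log₁₀([out]/[in]) = E·z/(55.5) = 9.4 × 2 / 55.5 = 0.3387
[out]/[in] = 10^(0.3387) = 2.181

2.18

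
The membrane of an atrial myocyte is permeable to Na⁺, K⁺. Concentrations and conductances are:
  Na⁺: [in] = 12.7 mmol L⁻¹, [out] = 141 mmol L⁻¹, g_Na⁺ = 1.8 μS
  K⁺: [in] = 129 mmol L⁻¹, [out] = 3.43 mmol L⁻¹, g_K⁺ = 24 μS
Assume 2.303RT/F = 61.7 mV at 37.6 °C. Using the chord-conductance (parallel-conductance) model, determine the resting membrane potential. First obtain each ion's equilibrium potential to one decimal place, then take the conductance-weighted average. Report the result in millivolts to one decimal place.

E_Na⁺ = (61.7/1)·log₁₀(141/12.7) = 64.5 mV
E_K⁺ = (61.7/1)·log₁₀(3.43/129) = -97.2 mV
Vm = (Σ gᵢEᵢ)/(Σ gᵢ) = (1.8·64.5 + 24·-97.2) / (1.8 + 24)
= -2216.70 / 25.8 = -85.92 mV

-85.9 mV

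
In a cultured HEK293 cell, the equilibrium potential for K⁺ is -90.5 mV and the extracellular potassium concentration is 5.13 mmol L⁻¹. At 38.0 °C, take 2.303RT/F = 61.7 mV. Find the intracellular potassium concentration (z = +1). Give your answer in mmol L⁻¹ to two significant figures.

Nernst: E = (61.7/1) · log₁₀([out]/[in]), so log₁₀([out]/[in]) = -90.5 × 1 / 61.7 = -1.4668.
[out]/[in] = 10^(-1.4668) = 0.03414.
[in] = 5.13 / 0.03414 = 150.3 mmol L⁻¹.

150 mmol L⁻¹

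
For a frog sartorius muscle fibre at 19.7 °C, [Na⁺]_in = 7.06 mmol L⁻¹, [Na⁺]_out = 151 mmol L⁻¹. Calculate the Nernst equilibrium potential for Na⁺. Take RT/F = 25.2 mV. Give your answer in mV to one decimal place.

77.2 mV

E = (25.2/z) · ln([Na⁺]_out/[Na⁺]_in) with z = +1.
= (25.2/1) · ln(151/7.06) = 25.20 · ln(21.39)
= 25.20 · (3.0628) = 77.18 mV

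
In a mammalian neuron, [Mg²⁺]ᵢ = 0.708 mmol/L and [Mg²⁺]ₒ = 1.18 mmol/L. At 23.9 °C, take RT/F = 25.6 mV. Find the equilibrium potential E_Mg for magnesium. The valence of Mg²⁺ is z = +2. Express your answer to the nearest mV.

7 mV

E = (25.6/z) · ln([Mg²⁺]_out/[Mg²⁺]_in) with z = +2.
= (25.6/2) · ln(1.18/0.708) = 12.80 · ln(1.667)
= 12.80 · (0.5108) = 6.54 mV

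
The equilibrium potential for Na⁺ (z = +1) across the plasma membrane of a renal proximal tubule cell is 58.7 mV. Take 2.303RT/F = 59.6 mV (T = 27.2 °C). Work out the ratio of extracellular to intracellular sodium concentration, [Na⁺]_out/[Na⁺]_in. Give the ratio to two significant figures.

log₁₀([out]/[in]) = E·z/(59.6) = 58.7 × 1 / 59.6 = 0.9849
[out]/[in] = 10^(0.9849) = 9.658

9.7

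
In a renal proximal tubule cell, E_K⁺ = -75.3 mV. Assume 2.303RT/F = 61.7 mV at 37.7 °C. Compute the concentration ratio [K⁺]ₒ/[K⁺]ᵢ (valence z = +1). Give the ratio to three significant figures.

log₁₀([out]/[in]) = E·z/(61.7) = -75.3 × 1 / 61.7 = -1.2204
[out]/[in] = 10^(-1.2204) = 0.0602

0.0602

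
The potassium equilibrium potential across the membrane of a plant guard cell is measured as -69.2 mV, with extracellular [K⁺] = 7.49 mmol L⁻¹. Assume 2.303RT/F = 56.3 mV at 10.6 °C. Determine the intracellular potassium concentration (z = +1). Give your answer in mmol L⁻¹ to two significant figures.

Nernst: E = (56.3/1) · log₁₀([out]/[in]), so log₁₀([out]/[in]) = -69.2 × 1 / 56.3 = -1.2291.
[out]/[in] = 10^(-1.2291) = 0.059.
[in] = 7.49 / 0.059 = 126.9 mmol L⁻¹.

130 mmol L⁻¹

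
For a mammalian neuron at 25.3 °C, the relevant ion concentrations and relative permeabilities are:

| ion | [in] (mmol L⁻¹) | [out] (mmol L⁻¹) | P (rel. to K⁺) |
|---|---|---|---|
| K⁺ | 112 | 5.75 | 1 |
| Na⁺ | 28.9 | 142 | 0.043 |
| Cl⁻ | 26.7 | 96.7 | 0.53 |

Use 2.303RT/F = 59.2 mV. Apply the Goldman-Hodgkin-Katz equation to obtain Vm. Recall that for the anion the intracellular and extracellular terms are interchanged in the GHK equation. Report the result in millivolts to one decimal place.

-47.4 mV

Vm = 59.2 · log₁₀[(Σ P·[cation]ₒ + Σ P·[anion]ᵢ) / (Σ P·[cation]ᵢ + Σ P·[anion]ₒ)]
Numerator = 1×5.75 + 0.043×142 + 0.53×26.7 = 26.01
Denominator = 1×112 + 0.043×28.9 + 0.53×96.7 = 164.5
Vm = 59.2 · log₁₀(0.1581) = 59.2 × (-0.8011) = -47.42 mV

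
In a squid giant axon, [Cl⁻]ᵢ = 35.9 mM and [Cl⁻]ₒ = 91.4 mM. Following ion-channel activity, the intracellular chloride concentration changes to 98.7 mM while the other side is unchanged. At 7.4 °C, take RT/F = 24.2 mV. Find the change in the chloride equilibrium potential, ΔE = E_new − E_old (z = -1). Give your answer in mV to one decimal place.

24.5 mV

E_old = (24.2/-1)·ln(91.4/35.9) = -22.62 mV
E_new = (24.2/-1)·ln(91.4/98.7) = 1.86 mV
ΔE = 1.86 − (-22.62) = 24.47 mV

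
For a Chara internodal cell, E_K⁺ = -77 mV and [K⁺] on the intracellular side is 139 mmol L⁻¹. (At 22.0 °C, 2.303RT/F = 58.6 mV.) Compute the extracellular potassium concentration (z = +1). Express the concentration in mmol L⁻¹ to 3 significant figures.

6.75 mmol L⁻¹

Nernst: E = (58.6/1) · log₁₀([out]/[in]), so log₁₀([out]/[in]) = -77.0 × 1 / 58.6 = -1.3140.
[out]/[in] = 10^(-1.3140) = 0.04853.
[out] = 0.04853 × 139 = 6.746 mmol L⁻¹.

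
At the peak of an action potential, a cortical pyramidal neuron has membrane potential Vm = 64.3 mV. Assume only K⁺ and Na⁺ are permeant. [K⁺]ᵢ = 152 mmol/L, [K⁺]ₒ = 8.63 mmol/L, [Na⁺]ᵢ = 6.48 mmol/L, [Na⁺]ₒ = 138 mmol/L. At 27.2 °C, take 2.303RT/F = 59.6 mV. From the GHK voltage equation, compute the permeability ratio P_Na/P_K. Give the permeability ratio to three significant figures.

Let α = P_Na/P_K. GHK: Vm = 59.6·log₁₀[(Kₒ + α·Naₒ)/(Kᵢ + α·Naᵢ)].
10^(Vm/59.6) = 10^(64.3/59.6) = 11.991
So 11.991·(Kᵢ + α·Naᵢ) = Kₒ + α·Naₒ → α = (11.991·152.0 − 8.63) / (138.0 − 11.991·6.48)
α = (1823 − 8.63) / (138.0 − 77.7) = 1814/60.3 = 30.08

30.1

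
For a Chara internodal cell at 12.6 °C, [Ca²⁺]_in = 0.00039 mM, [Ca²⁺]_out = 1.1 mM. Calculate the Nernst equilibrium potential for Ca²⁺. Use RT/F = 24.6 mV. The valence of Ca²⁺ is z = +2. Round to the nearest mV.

98 mV

E = (24.6/z) · ln([Ca²⁺]_out/[Ca²⁺]_in) with z = +2.
= (24.6/2) · ln(1.1/0.00039) = 12.30 · ln(2821)
= 12.30 · (7.9447) = 97.72 mV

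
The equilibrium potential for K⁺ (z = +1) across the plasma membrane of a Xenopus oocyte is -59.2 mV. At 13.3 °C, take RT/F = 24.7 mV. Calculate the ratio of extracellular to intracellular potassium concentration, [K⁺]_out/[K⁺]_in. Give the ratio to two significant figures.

0.091

ln([out]/[in]) = E·z/(24.7) = -59.2 × 1 / 24.7 = -2.3968
[out]/[in] = e^(-2.3968) = 0.09101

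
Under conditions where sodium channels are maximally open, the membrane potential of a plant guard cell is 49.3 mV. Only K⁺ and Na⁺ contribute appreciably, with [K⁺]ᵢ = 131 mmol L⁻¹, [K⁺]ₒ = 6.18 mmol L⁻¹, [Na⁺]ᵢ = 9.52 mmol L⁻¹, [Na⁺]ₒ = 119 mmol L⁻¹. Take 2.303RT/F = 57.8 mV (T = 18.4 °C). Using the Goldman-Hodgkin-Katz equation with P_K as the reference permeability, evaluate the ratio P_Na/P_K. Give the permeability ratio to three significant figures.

Let α = P_Na/P_K. GHK: Vm = 57.8·log₁₀[(Kₒ + α·Naₒ)/(Kᵢ + α·Naᵢ)].
10^(Vm/57.8) = 10^(49.3/57.8) = 7.1276
So 7.1276·(Kᵢ + α·Naᵢ) = Kₒ + α·Naₒ → α = (7.1276·131.0 − 6.18) / (119.0 − 7.1276·9.52)
α = (933.7 − 6.18) / (119.0 − 67.85) = 927.5/51.15 = 18.14

18.1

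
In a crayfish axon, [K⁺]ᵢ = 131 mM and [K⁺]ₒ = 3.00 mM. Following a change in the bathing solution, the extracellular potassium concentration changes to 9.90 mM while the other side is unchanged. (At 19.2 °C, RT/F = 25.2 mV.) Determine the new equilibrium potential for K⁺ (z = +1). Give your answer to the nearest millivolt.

After the shift: [K⁺]_out = 9.90, [K⁺]_in = 131 mM.
E_new = (25.2/1)·ln(9.90/131) = 25.20 · (-2.5827) = -65.08 mV

-65 mV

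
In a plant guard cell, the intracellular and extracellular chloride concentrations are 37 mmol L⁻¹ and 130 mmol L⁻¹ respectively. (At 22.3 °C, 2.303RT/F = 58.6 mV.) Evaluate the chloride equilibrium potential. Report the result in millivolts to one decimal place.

E = (58.6/z) · log₁₀([Cl⁻]_out/[Cl⁻]_in) with z = -1.
For an anion, dividing by z = -1 reverses the sign.
= (58.6/-1) · log₁₀(130/37) = -58.60 · log₁₀(3.514)
= -58.60 · (0.5457) = -31.98 mV

-32.0 mV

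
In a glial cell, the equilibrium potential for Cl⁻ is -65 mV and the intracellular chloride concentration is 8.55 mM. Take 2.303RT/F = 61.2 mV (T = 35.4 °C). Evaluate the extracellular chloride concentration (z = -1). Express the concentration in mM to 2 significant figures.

99 mM

Nernst: E = (61.2/-1) · log₁₀([out]/[in]), so log₁₀([out]/[in]) = -65.0 × -1 / 61.2 = 1.0621.
[out]/[in] = 10^(1.0621) = 11.54.
[out] = 11.54 × 8.55 = 98.64 mM.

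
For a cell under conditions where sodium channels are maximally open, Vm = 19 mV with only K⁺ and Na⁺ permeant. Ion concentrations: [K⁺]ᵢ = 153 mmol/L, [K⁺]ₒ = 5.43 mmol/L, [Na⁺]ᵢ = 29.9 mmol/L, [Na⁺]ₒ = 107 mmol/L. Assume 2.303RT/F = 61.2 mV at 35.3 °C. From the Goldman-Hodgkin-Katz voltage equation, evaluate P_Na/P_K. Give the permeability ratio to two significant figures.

6.7

Let α = P_Na/P_K. GHK: Vm = 61.2·log₁₀[(Kₒ + α·Naₒ)/(Kᵢ + α·Naᵢ)].
10^(Vm/61.2) = 10^(19.0/61.2) = 2.0439
So 2.0439·(Kᵢ + α·Naᵢ) = Kₒ + α·Naₒ → α = (2.0439·153.0 − 5.43) / (107.0 − 2.0439·29.9)
α = (312.7 − 5.43) / (107.0 − 61.11) = 307.3/45.89 = 6.696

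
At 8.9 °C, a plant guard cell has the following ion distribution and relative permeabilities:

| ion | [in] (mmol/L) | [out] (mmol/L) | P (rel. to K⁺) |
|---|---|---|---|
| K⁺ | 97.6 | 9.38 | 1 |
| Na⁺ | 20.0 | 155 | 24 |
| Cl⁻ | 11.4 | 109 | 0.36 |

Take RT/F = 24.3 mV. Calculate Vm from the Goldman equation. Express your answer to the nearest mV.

44 mV

Vm = 24.3 · ln[(Σ P·[cation]ₒ + Σ P·[anion]ᵢ) / (Σ P·[cation]ᵢ + Σ P·[anion]ₒ)]
Numerator = 1×9.38 + 24×155 + 0.36×11.4 = 3733
Denominator = 1×97.6 + 24×20.0 + 0.36×109 = 616.8
Vm = 24.3 · ln(6.0526) = 24.3 × (1.8005) = 43.75 mV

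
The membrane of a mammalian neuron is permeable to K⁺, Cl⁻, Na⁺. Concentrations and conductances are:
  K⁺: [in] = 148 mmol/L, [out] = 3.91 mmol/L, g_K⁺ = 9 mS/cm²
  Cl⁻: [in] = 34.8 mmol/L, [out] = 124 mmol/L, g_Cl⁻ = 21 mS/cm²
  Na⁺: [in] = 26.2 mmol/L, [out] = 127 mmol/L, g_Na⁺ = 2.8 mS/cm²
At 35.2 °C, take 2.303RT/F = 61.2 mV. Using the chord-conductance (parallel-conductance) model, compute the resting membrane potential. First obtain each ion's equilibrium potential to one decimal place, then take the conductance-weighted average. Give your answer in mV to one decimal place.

-44.6 mV

E_K⁺ = (61.2/1)·log₁₀(3.91/148) = -96.6 mV
E_Cl⁻ = (61.2/-1)·log₁₀(124/34.8) = -33.8 mV
E_Na⁺ = (61.2/1)·log₁₀(127/26.2) = 42.0 mV
Vm = (Σ gᵢEᵢ)/(Σ gᵢ) = (9·-96.6 + 21·-33.8 + 2.8·42.0) / (9 + 21 + 2.8)
= -1461.60 / 32.8 = -44.56 mV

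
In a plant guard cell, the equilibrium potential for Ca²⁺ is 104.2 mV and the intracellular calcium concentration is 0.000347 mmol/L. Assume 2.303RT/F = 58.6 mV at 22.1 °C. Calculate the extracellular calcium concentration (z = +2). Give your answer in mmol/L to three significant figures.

Nernst: E = (58.6/2) · log₁₀([out]/[in]), so log₁₀([out]/[in]) = 104.2 × 2 / 58.6 = 3.5563.
[out]/[in] = 10^(3.5563) = 3600.
[out] = 3600 × 0.000347 = 1.249 mmol/L.

1.25 mmol/L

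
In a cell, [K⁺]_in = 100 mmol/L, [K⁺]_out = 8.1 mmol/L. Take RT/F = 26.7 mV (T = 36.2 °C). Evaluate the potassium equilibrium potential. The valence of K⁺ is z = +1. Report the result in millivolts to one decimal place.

-67.1 mV

E = (26.7/z) · ln([K⁺]_out/[K⁺]_in) with z = +1.
= (26.7/1) · ln(8.1/100) = 26.70 · ln(0.081)
= 26.70 · (-2.5133) = -67.11 mV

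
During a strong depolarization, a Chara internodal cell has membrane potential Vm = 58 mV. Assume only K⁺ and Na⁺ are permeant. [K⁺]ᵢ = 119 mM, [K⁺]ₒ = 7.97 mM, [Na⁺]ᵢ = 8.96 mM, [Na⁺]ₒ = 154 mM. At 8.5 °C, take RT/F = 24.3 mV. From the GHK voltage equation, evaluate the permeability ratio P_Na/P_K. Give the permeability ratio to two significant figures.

Let α = P_Na/P_K. GHK: Vm = 24.3·ln[(Kₒ + α·Naₒ)/(Kᵢ + α·Naᵢ)].
e^(Vm/24.3) = e^(58.0/24.3) = 10.879
So 10.879·(Kᵢ + α·Naᵢ) = Kₒ + α·Naₒ → α = (10.879·119.0 − 7.97) / (154.0 − 10.879·8.96)
α = (1295 − 7.97) / (154.0 − 97.48) = 1287/56.52 = 22.76

23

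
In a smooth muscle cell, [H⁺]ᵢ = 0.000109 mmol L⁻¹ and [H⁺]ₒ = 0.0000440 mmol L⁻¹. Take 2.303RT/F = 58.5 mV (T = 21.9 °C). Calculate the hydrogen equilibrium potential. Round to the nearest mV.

-23 mV

E = (58.5/z) · log₁₀([H⁺]_out/[H⁺]_in) with z = +1.
= (58.5/1) · log₁₀(0.0000440/0.000109) = 58.50 · log₁₀(0.4037)
= 58.50 · (-0.3940) = -23.05 mV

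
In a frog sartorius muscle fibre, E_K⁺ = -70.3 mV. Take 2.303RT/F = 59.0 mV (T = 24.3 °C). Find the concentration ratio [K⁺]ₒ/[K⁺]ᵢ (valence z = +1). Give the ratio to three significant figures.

0.0643

log₁₀([out]/[in]) = E·z/(59.0) = -70.3 × 1 / 59.0 = -1.1915
[out]/[in] = 10^(-1.1915) = 0.06434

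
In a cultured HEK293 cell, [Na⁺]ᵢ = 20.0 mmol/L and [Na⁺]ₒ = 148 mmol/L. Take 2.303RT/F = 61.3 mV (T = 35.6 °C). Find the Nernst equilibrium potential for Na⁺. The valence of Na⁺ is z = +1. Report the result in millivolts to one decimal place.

53.3 mV

E = (61.3/z) · log₁₀([Na⁺]_out/[Na⁺]_in) with z = +1.
= (61.3/1) · log₁₀(148/20.0) = 61.30 · log₁₀(7.4)
= 61.30 · (0.8692) = 53.28 mV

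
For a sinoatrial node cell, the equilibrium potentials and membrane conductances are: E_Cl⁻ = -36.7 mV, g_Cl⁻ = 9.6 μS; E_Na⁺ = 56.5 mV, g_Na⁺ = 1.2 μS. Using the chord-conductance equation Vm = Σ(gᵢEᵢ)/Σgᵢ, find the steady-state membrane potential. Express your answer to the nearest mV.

-26 mV

Σ gᵢEᵢ = 9.6·(-36.7) + 1.2·(56.5) = -284.52
Σ gᵢ = 9.6 + 1.2 = 10.8
Vm = -284.52 / 10.8 = -26.34 mV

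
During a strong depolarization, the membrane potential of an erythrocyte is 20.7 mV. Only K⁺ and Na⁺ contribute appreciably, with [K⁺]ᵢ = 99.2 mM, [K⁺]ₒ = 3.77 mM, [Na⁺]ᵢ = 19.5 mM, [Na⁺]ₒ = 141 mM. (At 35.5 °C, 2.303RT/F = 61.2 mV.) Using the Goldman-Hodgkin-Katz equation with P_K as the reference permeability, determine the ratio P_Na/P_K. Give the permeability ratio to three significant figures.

2.16

Let α = P_Na/P_K. GHK: Vm = 61.2·log₁₀[(Kₒ + α·Naₒ)/(Kᵢ + α·Naᵢ)].
10^(Vm/61.2) = 10^(20.7/61.2) = 2.1789
So 2.1789·(Kᵢ + α·Naᵢ) = Kₒ + α·Naₒ → α = (2.1789·99.2 − 3.77) / (141.0 − 2.1789·19.5)
α = (216.1 − 3.77) / (141.0 − 42.49) = 212.4/98.51 = 2.156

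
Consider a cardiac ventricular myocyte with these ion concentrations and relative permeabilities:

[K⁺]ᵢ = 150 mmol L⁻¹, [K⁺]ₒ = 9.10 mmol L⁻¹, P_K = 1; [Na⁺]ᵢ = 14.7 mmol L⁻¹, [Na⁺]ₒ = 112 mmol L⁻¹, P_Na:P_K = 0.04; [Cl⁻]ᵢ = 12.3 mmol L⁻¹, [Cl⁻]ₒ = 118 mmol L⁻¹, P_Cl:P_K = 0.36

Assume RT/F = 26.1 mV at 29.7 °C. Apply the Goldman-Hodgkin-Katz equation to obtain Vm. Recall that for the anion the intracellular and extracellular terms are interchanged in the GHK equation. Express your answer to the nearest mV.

Vm = 26.1 · ln[(Σ P·[cation]ₒ + Σ P·[anion]ᵢ) / (Σ P·[cation]ᵢ + Σ P·[anion]ₒ)]
Numerator = 1×9.10 + 0.04×112 + 0.36×12.3 = 18.01
Denominator = 1×150 + 0.04×14.7 + 0.36×118 = 193.1
Vm = 26.1 · ln(0.093273) = 26.1 × (-2.3722) = -61.92 mV

-62 mV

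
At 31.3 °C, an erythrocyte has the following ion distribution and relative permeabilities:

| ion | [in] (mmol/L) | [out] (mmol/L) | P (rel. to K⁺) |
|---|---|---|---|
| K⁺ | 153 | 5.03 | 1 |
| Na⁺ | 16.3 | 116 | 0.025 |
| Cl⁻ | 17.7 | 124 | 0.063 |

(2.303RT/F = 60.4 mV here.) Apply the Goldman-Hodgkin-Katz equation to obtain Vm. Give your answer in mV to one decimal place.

Vm = 60.4 · log₁₀[(Σ P·[cation]ₒ + Σ P·[anion]ᵢ) / (Σ P·[cation]ᵢ + Σ P·[anion]ₒ)]
Numerator = 1×5.03 + 0.025×116 + 0.063×17.7 = 9.045
Denominator = 1×153 + 0.025×16.3 + 0.063×124 = 161.2
Vm = 60.4 · log₁₀(0.056104) = 60.4 × (-1.2510) = -75.56 mV

-75.6 mV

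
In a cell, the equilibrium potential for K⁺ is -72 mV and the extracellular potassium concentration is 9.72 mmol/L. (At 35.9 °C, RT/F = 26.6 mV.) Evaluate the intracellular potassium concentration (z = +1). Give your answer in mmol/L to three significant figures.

Nernst: E = (26.6/1) · ln([out]/[in]), so ln([out]/[in]) = -72.0 × 1 / 26.6 = -2.7068.
[out]/[in] = e^(-2.7068) = 0.06675.
[in] = 9.72 / 0.06675 = 145.6 mmol/L.

146 mmol/L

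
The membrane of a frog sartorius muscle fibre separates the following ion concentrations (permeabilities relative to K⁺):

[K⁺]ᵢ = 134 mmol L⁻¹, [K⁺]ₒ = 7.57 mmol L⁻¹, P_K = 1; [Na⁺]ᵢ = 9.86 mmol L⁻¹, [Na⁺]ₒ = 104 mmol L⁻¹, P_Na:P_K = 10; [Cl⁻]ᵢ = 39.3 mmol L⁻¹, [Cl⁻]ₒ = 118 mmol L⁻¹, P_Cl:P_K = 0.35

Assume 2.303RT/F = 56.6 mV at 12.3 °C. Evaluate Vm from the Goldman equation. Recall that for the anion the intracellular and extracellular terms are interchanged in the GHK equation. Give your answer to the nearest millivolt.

Vm = 56.6 · log₁₀[(Σ P·[cation]ₒ + Σ P·[anion]ᵢ) / (Σ P·[cation]ᵢ + Σ P·[anion]ₒ)]
Numerator = 1×7.57 + 10×104 + 0.35×39.3 = 1061
Denominator = 1×134 + 10×9.86 + 0.35×118 = 273.9
Vm = 56.6 · log₁₀(3.8749) = 56.6 × (0.5883) = 33.30 mV

33 mV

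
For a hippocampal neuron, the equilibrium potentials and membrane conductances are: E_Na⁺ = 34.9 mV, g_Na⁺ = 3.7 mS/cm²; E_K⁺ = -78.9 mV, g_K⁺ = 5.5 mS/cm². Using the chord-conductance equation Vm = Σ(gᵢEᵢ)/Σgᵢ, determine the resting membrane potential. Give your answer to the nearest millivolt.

Σ gᵢEᵢ = 3.7·(34.9) + 5.5·(-78.9) = -304.82
Σ gᵢ = 3.7 + 5.5 = 9.2
Vm = -304.82 / 9.2 = -33.13 mV

-33 mV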